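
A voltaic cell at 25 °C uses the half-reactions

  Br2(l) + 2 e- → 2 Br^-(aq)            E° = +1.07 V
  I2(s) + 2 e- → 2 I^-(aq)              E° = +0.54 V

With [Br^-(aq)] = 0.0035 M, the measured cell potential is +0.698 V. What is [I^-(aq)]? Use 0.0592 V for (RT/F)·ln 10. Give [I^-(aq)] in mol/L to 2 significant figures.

With Br₂/Br⁻ at the cathode and I₂/I⁻ at the anode, E°cell = +1.07 − (+0.54) = +0.53 V (n = 2).
Since E = E° − (0.0592/n)·log Q, log Q = n(E° − E)/0.0592 = −5.676.
The balanced reaction is Br2(l) + 2 I^-(aq) → 2 Br^-(aq) + I2(s), so Q = [Br^-(aq)]^2 / [I^-(aq)]^2.
Isolating [I^-(aq)] in Q = 10^{−5.676} yields log [I^-(aq)] = 0.382, i.e. 2.4 M.

2.4 M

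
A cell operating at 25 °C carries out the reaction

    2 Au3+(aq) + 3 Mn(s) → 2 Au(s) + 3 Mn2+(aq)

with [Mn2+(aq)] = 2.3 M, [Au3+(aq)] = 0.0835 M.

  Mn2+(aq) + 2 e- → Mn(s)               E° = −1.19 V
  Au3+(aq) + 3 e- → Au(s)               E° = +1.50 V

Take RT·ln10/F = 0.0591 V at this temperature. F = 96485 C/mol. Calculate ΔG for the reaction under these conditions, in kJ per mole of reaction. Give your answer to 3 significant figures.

The standard cell potential is +1.50 − (−1.19) = +2.69 V, with n = 6 electrons in the balanced equation.
The reaction quotient is [Mn2+(aq)]^3 / [Au3+(aq)]^2 = 1.75×10^3; by Nernst, E = +2.69 − (0.0591/6)(3.242) = +2.6581 V.
Finally ΔG = −nFE = −(6)(96485 C/mol)(+2.6581 V) = −1540 kJ/mol.

−1540 kJ/mol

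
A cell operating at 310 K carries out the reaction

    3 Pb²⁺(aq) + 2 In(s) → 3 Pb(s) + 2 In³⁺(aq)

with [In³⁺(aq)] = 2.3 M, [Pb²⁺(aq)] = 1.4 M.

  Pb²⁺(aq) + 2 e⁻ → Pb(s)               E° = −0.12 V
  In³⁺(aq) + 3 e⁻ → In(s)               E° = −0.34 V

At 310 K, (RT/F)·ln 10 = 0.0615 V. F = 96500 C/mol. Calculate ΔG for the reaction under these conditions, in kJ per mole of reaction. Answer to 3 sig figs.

E°cell = −0.12 − (−0.34) = +0.22 V; the balanced reaction transfers n = 6 electrons.
The reaction quotient is [In³⁺(aq)]^2 / [Pb²⁺(aq)]^3 = 1.93; by Nernst, E = +0.22 − (0.0615/6)(0.285) = +0.2171 V.
Finally ΔG = −nFE = −(6)(96500 C/mol)(+0.2171 V) = −126 kJ/mol.

−126 kJ/mol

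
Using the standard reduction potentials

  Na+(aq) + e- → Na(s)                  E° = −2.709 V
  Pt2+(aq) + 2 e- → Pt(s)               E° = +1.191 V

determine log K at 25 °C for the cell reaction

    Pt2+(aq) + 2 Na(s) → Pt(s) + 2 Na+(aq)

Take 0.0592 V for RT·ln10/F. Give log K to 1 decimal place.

log K = 131.8

The Pt²⁺/Pt couple is reduced (cathode); E°cell = +1.191 − (−2.709) = +3.900 V with n = 2.
At equilibrium E = 0, so log K = nE°cell / 0.0592 = (2)(+3.900) / 0.0592 = 131.8.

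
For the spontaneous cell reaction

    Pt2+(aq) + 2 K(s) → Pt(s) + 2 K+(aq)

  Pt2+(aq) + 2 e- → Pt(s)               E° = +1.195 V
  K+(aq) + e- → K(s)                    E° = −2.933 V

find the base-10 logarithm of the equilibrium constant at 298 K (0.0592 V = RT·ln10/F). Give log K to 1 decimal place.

The Pt²⁺/Pt couple is reduced (cathode); E°cell = +1.195 − (−2.933) = +4.128 V with n = 2.
At equilibrium E = 0, so log K = nE°cell / 0.0592 = (2)(+4.128) / 0.0592 = 139.5.

log K = 139.5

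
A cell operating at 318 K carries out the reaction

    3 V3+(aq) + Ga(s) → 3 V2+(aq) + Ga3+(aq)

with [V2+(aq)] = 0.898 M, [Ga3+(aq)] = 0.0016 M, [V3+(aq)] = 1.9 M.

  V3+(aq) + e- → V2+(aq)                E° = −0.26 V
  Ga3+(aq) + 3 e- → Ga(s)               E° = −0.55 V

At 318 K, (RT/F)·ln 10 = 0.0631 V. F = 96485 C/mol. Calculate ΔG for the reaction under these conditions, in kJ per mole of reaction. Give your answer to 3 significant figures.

−107 kJ/mol

E°cell = −0.26 − (−0.55) = +0.29 V; the balanced reaction transfers n = 3 electrons.
Q = ([V2+(aq)]^3·[Ga3+(aq)]) / [V3+(aq)]^3 = 0.000169, so log Q = −3.772 and E = +0.29 − (0.0631/3)(−3.772) = +0.3693 V.
ΔG = −nFE = −(3)(96485)(+0.3693) J/mol = −107 kJ/mol.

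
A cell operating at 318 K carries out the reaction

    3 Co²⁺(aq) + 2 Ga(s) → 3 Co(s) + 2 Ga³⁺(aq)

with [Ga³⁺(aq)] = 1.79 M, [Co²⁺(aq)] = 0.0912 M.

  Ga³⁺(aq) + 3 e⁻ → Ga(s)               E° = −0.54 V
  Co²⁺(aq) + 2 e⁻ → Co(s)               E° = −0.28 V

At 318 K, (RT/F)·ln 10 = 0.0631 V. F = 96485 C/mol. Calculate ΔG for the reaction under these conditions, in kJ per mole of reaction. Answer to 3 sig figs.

E°cell = −0.28 − (−0.54) = +0.26 V; the balanced reaction transfers n = 6 electrons.
The reaction quotient is [Ga³⁺(aq)]^2 / [Co²⁺(aq)]^3 = 4.22×10^3; by Nernst, E = +0.26 − (0.0631/6)(3.626) = +0.2219 V.
Then ΔG = −nFE = −6 × 96485 × +0.2219 J/mol = −128 kJ/mol.

−128 kJ/mol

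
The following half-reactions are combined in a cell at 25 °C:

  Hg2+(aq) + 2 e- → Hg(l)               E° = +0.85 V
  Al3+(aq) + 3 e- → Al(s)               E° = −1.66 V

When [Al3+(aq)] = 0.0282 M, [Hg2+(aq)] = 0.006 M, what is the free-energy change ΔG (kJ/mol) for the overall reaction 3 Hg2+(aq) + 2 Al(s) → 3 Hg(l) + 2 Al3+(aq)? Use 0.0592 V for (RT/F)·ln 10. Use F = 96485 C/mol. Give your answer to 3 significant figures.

The standard cell potential is +0.85 − (−1.66) = +2.51 V, with n = 6 electrons in the balanced equation.
The reaction quotient is [Al3+(aq)]^2 / [Hg2+(aq)]^3 = 3.68×10^3; by Nernst, E = +2.51 − (0.0592/6)(3.566) = +2.4748 V.
Then ΔG = −nFE = −6 × 96485 × +2.4748 J/mol = −1430 kJ/mol.

−1430 kJ/mol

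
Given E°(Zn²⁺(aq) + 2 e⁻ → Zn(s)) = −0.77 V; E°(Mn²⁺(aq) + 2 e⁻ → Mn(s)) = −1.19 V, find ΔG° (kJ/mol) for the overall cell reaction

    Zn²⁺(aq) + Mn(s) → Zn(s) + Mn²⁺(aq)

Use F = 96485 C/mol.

−81.0 kJ/mol

In the reaction as written Zn²⁺(aq) is reduced, so the Zn²⁺/Zn couple is the cathode and Mn²⁺/Mn is the anode.
E°cell = −0.77 − (−1.19) = +0.42 V; balancing electrons gives n = 2.
ΔG° = −nFE°cell = −(2)(96485)(+0.42) J/mol = −81.0 kJ/mol.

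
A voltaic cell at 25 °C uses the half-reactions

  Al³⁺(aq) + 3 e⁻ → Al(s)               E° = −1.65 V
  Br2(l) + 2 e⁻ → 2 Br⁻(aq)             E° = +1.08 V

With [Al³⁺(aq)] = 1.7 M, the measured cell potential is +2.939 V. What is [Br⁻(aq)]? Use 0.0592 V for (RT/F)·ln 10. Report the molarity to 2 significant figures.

0.00025 M

Br₂/Br⁻ is the cathode (higher E°); E°cell = +1.08 − (−1.65) = +2.73 V with n = 6.
From the Nernst equation, log Q = n(E° − E)/0.0592 = 6·(+2.73 − (+2.939))/0.0592 = −21.182.
The balanced reaction is 3 Br2(l) + 2 Al(s) → 6 Br⁻(aq) + 2 Al³⁺(aq), so Q = [Br⁻(aq)]^6·[Al³⁺(aq)]^2.
Solving for the unknown gives log [Br⁻(aq)] = −3.607, so [Br⁻(aq)] ≈ 0.00025 M.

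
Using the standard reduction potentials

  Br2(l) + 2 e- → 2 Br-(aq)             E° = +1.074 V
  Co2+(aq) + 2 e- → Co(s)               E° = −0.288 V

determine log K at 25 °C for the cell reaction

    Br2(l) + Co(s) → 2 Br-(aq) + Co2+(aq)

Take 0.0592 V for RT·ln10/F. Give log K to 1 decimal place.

The Br₂/Br⁻ couple is reduced (cathode); E°cell = +1.074 − (−0.288) = +1.362 V with n = 2.
At equilibrium E = 0, so log K = nE°cell / 0.0592 = (2)(+1.362) / 0.0592 = 46.0.

log K = 46.0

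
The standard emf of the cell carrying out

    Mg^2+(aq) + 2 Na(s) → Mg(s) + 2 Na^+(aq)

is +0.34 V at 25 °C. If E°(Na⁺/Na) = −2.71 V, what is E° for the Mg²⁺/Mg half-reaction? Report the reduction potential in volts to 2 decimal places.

−2.37 V

In the reaction as written the Mg²⁺/Mg couple is reduced (cathode) and Na⁺/Na is oxidized (anode), so E°cell = E°(Mg²⁺/Mg) − E°(Na⁺/Na).
E°(Mg²⁺/Mg) = E°cell + E°(anode) = +0.34 + (−2.71) = −2.37 V.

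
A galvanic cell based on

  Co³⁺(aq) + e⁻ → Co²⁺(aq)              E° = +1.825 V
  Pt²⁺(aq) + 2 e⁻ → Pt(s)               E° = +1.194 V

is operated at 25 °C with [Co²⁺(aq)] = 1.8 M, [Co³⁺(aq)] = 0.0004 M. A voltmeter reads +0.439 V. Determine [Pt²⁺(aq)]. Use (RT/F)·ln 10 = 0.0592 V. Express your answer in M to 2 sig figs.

The Co³⁺/Co²⁺ couple has the larger reduction potential, so it is the cathode: E°cell = +1.825 − (+1.194) = +0.631 V and n = 2.
Rearranging E = E° − (0.0592/n)·log Q gives log Q = 2(+0.631 − (+0.439))/0.0592 = 6.486.
For 2 Co³⁺(aq) + Pt(s) → 2 Co²⁺(aq) + Pt²⁺(aq), the reaction quotient is Q = ([Co²⁺(aq)]^2·[Pt²⁺(aq)]) / [Co³⁺(aq)]^2.
Solving for the unknown gives log [Pt²⁺(aq)] = −0.820, so [Pt²⁺(aq)] ≈ 0.15 M.

0.15 M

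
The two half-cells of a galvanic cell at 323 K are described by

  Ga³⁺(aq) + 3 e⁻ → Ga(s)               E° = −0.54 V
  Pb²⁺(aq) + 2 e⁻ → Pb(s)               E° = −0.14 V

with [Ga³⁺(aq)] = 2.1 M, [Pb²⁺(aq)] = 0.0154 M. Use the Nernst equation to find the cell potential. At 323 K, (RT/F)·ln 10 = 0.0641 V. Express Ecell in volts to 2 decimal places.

Pb²⁺/Pb is reduced (cathode, E° = −0.14 V) and Ga³⁺/Ga is oxidized (anode).
E°cell = E°cat − E°an = −0.14 − (−0.54) = +0.40 V; n = 6.
For the overall reaction 3 Pb²⁺(aq) + 2 Ga(s) → 3 Pb(s) + 2 Ga³⁺(aq), Q = [Ga³⁺(aq)]^2 / [Pb²⁺(aq)]^3 = 1.21×10^6, giving log Q = 6.082.
By the Nernst equation, E = +0.40 − (0.0641/6)·(6.082) = +0.34 V.

+0.34 V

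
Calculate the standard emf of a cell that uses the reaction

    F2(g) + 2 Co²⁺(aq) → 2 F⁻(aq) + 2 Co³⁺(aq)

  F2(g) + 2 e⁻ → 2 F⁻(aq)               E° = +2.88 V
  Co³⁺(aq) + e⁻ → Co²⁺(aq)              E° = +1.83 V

+1.05 V

F2(g) gains electrons, so the F₂/F⁻ couple is the cathode; the Co³⁺/Co²⁺ couple is the anode.
E°cell = E°(cathode) − E°(anode) = +2.88 − (+1.83) = +1.05 V.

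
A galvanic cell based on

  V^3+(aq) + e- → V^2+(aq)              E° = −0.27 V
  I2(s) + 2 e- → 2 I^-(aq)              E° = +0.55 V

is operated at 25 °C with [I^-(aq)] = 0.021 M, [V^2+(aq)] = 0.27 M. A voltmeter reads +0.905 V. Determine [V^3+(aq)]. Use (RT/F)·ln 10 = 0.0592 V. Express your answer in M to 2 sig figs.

0.47 M

With I₂/I⁻ at the cathode and V³⁺/V²⁺ at the anode, E°cell = +0.55 − (−0.27) = +0.82 V (n = 2).
From the Nernst equation, log Q = n(E° − E)/0.0592 = 2·(+0.82 − (+0.905))/0.0592 = −2.872.
Balancing electrons gives I2(s) + 2 V^2+(aq) → 2 I^-(aq) + 2 V^3+(aq); thus Q = ([I^-(aq)]^2·[V^3+(aq)]^2) / [V^2+(aq)]^2.
Substituting the known concentrations and solving, log [V^3+(aq)] = −0.327 and [V^3+(aq)] = 0.47 M.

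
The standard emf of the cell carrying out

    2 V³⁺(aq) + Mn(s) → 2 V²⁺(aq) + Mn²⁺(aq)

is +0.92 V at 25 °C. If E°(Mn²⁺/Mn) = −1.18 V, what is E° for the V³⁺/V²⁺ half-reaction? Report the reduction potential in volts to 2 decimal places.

−0.26 V

In the reaction as written the V³⁺/V²⁺ couple is reduced (cathode) and Mn²⁺/Mn is oxidized (anode), so E°cell = E°(V³⁺/V²⁺) − E°(Mn²⁺/Mn).
E°(V³⁺/V²⁺) = E°cell + E°(anode) = +0.92 + (−1.18) = −0.26 V.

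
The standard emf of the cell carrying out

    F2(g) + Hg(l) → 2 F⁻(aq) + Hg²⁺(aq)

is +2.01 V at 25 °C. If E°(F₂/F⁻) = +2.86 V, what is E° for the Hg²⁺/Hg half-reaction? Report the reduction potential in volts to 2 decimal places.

In the reaction as written the F₂/F⁻ couple is reduced (cathode) and Hg²⁺/Hg is oxidized (anode), so E°cell = E°(F₂/F⁻) − E°(Hg²⁺/Hg).
E°(Hg²⁺/Hg) = E°(cathode) − E°cell = +2.86 − (+2.01) = +0.85 V.

+0.85 V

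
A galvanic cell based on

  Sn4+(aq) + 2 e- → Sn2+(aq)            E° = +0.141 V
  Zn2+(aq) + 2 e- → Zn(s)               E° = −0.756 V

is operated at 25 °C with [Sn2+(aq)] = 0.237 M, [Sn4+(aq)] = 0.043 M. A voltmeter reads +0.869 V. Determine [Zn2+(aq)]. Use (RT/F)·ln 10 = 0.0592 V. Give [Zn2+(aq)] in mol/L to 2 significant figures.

1.6 M

The Sn⁴⁺/Sn²⁺ couple has the larger reduction potential, so it is the cathode: E°cell = +0.141 − (−0.756) = +0.897 V and n = 2.
Since E = E° − (0.0592/n)·log Q, log Q = n(E° − E)/0.0592 = 0.946.
For Sn4+(aq) + Zn(s) → Sn2+(aq) + Zn2+(aq), the reaction quotient is Q = ([Sn2+(aq)]·[Zn2+(aq)]) / [Sn4+(aq)].
Isolating [Zn2+(aq)] in Q = 10^{0.946} yields log [Zn2+(aq)] = 0.205, i.e. 1.6 M.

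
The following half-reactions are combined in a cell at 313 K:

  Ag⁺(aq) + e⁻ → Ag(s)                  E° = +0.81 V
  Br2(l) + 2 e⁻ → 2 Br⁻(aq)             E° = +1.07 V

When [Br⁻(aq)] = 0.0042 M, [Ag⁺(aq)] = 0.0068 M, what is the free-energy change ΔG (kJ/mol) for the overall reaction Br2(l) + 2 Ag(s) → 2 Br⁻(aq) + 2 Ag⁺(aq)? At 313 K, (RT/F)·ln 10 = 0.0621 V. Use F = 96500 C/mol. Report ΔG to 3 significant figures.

E°cell = +1.07 − (+0.81) = +0.26 V; the balanced reaction transfers n = 2 electrons.
The reaction quotient is [Br⁻(aq)]^2·[Ag⁺(aq)]^2 = 8.16×10^−10; by Nernst, E = +0.26 − (0.0621/2)(−9.088) = +0.5422 V.
Finally ΔG = −nFE = −(2)(96500 C/mol)(+0.5422 V) = −105 kJ/mol.

−105 kJ/mol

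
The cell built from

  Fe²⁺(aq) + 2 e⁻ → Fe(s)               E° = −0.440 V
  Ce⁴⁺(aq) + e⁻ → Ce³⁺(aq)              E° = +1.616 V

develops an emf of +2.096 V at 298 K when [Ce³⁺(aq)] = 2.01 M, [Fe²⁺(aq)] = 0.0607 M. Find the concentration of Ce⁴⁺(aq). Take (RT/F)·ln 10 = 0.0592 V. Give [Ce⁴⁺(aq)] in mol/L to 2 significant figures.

2.3 M

With Ce⁴⁺/Ce³⁺ at the cathode and Fe²⁺/Fe at the anode, E°cell = +1.616 − (−0.440) = +2.056 V (n = 2).
Rearranging E = E° − (0.0592/n)·log Q gives log Q = 2(+2.056 − (+2.096))/0.0592 = −1.351.
For 2 Ce⁴⁺(aq) + Fe(s) → 2 Ce³⁺(aq) + Fe²⁺(aq), the reaction quotient is Q = ([Ce³⁺(aq)]^2·[Fe²⁺(aq)]) / [Ce⁴⁺(aq)]^2.
Solving for the unknown gives log [Ce⁴⁺(aq)] = 0.370, so [Ce⁴⁺(aq)] ≈ 2.3 M.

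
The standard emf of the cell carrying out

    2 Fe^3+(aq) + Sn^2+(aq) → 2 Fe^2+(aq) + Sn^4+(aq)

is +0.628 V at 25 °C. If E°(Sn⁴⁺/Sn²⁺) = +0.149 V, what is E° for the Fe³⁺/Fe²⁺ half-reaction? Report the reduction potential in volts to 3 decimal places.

In the reaction as written the Fe³⁺/Fe²⁺ couple is reduced (cathode) and Sn⁴⁺/Sn²⁺ is oxidized (anode), so E°cell = E°(Fe³⁺/Fe²⁺) − E°(Sn⁴⁺/Sn²⁺).
E°(Fe³⁺/Fe²⁺) = E°cell + E°(anode) = +0.628 + (+0.149) = +0.777 V.

+0.777 V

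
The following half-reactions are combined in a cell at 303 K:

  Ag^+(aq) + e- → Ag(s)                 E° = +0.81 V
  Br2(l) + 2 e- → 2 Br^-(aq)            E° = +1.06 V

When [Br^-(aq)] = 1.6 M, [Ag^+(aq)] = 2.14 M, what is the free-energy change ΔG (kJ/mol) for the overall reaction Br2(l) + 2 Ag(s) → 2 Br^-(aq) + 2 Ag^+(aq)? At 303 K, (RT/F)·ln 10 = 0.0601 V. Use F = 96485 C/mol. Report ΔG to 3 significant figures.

−42.0 kJ/mol

The standard cell potential is +1.06 − (+0.81) = +0.25 V, with n = 2 electrons in the balanced equation.
The reaction quotient is [Br^-(aq)]^2·[Ag^+(aq)]^2 = 11.7; by Nernst, E = +0.25 − (0.0601/2)(1.069) = +0.2179 V.
ΔG = −nFE = −(2)(96485)(+0.2179) J/mol = −42.0 kJ/mol.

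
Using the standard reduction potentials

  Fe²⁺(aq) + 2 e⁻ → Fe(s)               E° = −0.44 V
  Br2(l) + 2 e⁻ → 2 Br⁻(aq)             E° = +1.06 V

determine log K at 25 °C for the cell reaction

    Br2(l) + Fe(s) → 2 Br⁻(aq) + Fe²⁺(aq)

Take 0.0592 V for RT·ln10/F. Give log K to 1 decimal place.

The Br₂/Br⁻ couple is reduced (cathode); E°cell = +1.06 − (−0.44) = +1.50 V with n = 2.
At equilibrium E = 0, so log K = nE°cell / 0.0592 = (2)(+1.50) / 0.0592 = 50.7.

log K = 50.7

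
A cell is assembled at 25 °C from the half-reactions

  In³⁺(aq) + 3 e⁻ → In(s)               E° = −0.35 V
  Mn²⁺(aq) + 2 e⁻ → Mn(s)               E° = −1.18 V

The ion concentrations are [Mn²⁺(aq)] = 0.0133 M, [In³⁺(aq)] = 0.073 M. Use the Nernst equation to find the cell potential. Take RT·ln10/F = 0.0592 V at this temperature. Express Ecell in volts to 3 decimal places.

+0.863 V

The In³⁺/In couple has the more positive E°, so it is the cathode; Mn²⁺/Mn is the anode.
E°cell = −0.35 − (−1.18) = +0.83 V, with n = 6 electrons transferred.
For the overall reaction 2 In³⁺(aq) + 3 Mn(s) → 2 In(s) + 3 Mn²⁺(aq), Q = [Mn²⁺(aq)]^3 / [In³⁺(aq)]^2 = 0.000441, giving log Q = −3.355.
Applying E = E° − (RT ln10/nF)·log Q gives +0.83 − (0.0592/6)(−3.355) = +0.863 V.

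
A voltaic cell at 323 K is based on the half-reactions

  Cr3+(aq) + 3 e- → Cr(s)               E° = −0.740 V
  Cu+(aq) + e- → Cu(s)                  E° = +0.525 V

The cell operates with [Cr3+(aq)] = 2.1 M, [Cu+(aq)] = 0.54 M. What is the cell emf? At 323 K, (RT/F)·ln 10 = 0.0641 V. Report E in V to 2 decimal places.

The Cu⁺/Cu couple has the more positive E°, so it is the cathode; Cr³⁺/Cr is the anode.
E°cell = +0.525 − (−0.740) = +1.265 V, with n = 3 electrons transferred.
Balancing gives 3 Cu+(aq) + Cr(s) → 3 Cu(s) + Cr3+(aq); hence Q = [Cr3+(aq)] / [Cu+(aq)]^3 = 13.3 (log Q = 1.125).
By the Nernst equation, E = +1.265 − (0.0641/3)·(1.125) = +1.24 V.

+1.24 V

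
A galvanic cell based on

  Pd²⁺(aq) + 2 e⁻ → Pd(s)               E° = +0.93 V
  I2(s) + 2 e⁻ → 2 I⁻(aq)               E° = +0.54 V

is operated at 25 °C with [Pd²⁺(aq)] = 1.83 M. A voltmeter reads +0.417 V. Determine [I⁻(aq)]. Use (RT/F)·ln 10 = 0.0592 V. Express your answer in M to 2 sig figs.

2.1 M

The Pd²⁺/Pd couple has the larger reduction potential, so it is the cathode: E°cell = +0.93 − (+0.54) = +0.39 V and n = 2.
Since E = E° − (0.0592/n)·log Q, log Q = n(E° − E)/0.0592 = −0.912.
For Pd²⁺(aq) + 2 I⁻(aq) → Pd(s) + I2(s), the reaction quotient is Q = 1 / ([Pd²⁺(aq)]·[I⁻(aq)]^2).
Solving for the unknown gives log [I⁻(aq)] = 0.325, so [I⁻(aq)] ≈ 2.1 M.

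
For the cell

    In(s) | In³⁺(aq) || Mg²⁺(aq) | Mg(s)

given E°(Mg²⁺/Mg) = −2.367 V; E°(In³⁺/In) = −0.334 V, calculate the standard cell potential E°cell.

−2.033 V

By convention the left-hand electrode in cell notation is the anode (oxidation) and the right-hand electrode is the cathode (reduction).
E°cell = E°(right) − E°(left) = −2.367 − (−0.334) = −2.033 V.
The negative sign shows that, as written, the cell would require an external voltage to drive the reaction.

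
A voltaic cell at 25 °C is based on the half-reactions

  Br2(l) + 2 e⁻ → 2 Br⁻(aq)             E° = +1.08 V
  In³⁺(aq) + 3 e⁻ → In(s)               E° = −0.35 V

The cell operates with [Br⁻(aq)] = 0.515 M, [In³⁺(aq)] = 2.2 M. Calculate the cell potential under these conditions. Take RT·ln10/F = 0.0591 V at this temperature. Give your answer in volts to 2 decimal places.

Br₂/Br⁻ is reduced (cathode, E° = +1.08 V) and In³⁺/In is oxidized (anode).
E°cell = +1.08 − (−0.35) = +1.43 V, with n = 6 electrons transferred.
For the overall reaction 3 Br2(l) + 2 In(s) → 6 Br⁻(aq) + 2 In³⁺(aq), Q = [Br⁻(aq)]^6·[In³⁺(aq)]^2 = 0.0903, giving log Q = −1.044.
By the Nernst equation, E = +1.43 − (0.0591/6)·(−1.044) = +1.44 V.

+1.44 V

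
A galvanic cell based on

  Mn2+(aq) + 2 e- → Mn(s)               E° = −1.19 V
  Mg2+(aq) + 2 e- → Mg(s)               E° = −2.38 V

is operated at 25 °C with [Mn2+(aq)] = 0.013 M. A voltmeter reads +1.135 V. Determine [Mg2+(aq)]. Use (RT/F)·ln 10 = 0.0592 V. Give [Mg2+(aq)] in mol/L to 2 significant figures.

The Mn²⁺/Mn couple has the larger reduction potential, so it is the cathode: E°cell = −1.19 − (−2.38) = +1.19 V and n = 2.
Rearranging E = E° − (0.0592/n)·log Q gives log Q = 2(+1.19 − (+1.135))/0.0592 = 1.858.
Balancing electrons gives Mn2+(aq) + Mg(s) → Mn(s) + Mg2+(aq); thus Q = [Mg2+(aq)] / [Mn2+(aq)].
Solving for the unknown gives log [Mg2+(aq)] = −0.028, so [Mg2+(aq)] ≈ 0.94 M.

0.94 M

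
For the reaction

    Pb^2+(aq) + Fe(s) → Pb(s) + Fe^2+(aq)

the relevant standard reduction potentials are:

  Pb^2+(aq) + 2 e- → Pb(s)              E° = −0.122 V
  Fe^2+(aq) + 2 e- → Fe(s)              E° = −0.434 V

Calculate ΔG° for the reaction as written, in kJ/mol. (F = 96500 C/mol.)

−60.2 kJ/mol

In the reaction as written Pb^2+(aq) is reduced, so the Pb²⁺/Pb couple is the cathode and Fe²⁺/Fe is the anode.
E°cell = −0.122 − (−0.434) = +0.312 V; balancing electrons gives n = 2.
ΔG° = −nFE°cell = −(2)(96500)(+0.312) J/mol = −60.2 kJ/mol.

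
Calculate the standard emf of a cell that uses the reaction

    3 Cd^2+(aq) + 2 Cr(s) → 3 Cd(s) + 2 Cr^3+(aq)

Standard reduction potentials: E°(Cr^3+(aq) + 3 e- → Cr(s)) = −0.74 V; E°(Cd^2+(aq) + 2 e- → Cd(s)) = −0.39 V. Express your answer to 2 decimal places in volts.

+0.35 V

Cd^2+(aq) gains electrons, so the Cd²⁺/Cd couple is the cathode; the Cr³⁺/Cr couple is the anode.
E°cell = E°(cathode) − E°(anode) = −0.39 − (−0.74) = +0.35 V.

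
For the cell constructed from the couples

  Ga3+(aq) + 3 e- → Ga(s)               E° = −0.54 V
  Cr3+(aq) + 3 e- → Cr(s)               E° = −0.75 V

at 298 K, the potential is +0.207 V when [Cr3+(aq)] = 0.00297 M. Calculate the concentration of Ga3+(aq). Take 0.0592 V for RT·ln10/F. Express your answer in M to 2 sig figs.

0.0021 M

With Ga³⁺/Ga at the cathode and Cr³⁺/Cr at the anode, E°cell = −0.54 − (−0.75) = +0.21 V (n = 3).
Rearranging E = E° − (0.0592/n)·log Q gives log Q = 3(+0.21 − (+0.207))/0.0592 = 0.152.
For Ga3+(aq) + Cr(s) → Ga(s) + Cr3+(aq), the reaction quotient is Q = [Cr3+(aq)] / [Ga3+(aq)].
Substituting the known concentrations and solving, log [Ga3+(aq)] = −2.679 and [Ga3+(aq)] = 0.0021 M.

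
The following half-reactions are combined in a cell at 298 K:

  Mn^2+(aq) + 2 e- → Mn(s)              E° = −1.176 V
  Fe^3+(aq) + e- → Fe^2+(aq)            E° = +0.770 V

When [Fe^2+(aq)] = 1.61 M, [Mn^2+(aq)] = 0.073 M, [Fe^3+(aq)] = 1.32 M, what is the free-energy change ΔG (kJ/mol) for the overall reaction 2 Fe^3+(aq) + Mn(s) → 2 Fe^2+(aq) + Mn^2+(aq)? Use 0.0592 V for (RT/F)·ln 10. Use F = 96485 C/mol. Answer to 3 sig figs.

−381 kJ/mol

The standard cell potential is +0.770 − (−1.176) = +1.946 V, with n = 2 electrons in the balanced equation.
Q = ([Fe^2+(aq)]^2·[Mn^2+(aq)]) / [Fe^3+(aq)]^2 = 0.109, so log Q = −0.964 and E = +1.946 − (0.0592/2)(−0.964) = +1.9745 V.
Finally ΔG = −nFE = −(2)(96485 C/mol)(+1.9745 V) = −381 kJ/mol.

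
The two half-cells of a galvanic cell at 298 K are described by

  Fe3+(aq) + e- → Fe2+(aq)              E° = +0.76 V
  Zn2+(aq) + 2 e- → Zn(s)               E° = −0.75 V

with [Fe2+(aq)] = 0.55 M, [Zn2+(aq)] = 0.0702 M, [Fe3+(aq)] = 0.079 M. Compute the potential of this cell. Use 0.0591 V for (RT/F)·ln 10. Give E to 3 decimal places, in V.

+1.494 V

Since E°(Fe³⁺/Fe²⁺) > E°(Zn²⁺/Zn), Fe³⁺/Fe²⁺ serves as the cathode.
The standard potential is +0.76 − (−0.75) = +1.51 V and the balanced reaction transfers n = 2 electrons.
For the overall reaction 2 Fe3+(aq) + Zn(s) → 2 Fe2+(aq) + Zn2+(aq), Q = ([Fe2+(aq)]^2·[Zn2+(aq)]) / [Fe3+(aq)]^2 = 3.4, giving log Q = 0.532.
E = E° − (0.0591/n)·log Q = +1.51 − (0.0591/2)(0.532) = +1.494 V.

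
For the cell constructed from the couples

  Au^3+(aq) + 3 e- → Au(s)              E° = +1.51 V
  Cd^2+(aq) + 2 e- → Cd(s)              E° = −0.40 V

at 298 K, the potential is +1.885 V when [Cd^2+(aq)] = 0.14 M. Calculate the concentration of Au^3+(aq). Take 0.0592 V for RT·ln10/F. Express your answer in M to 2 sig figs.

Au³⁺/Au is the cathode (higher E°); E°cell = +1.51 − (−0.40) = +1.91 V with n = 6.
From the Nernst equation, log Q = n(E° − E)/0.0592 = 6·(+1.91 − (+1.885))/0.0592 = 2.534.
Balancing electrons gives 2 Au^3+(aq) + 3 Cd(s) → 2 Au(s) + 3 Cd^2+(aq); thus Q = [Cd^2+(aq)]^3 / [Au^3+(aq)]^2.
Isolating [Au^3+(aq)] in Q = 10^{2.534} yields log [Au^3+(aq)] = −2.548, i.e. 0.0028 M.

0.0028 M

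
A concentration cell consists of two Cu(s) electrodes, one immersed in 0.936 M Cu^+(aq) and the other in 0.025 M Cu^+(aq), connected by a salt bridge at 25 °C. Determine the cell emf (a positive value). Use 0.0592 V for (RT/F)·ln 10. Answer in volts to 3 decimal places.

For a concentration cell E°cell = 0, since both electrodes use the same couple.
The compartment with the higher Cu^+(aq) concentration (0.936 M) acts as the cathode; ions are reduced there and produced at the dilute (0.025 M) anode.
With n = 1, Ecell = −(0.0592/1)·log([dilute]/[conc]) = −(0.0592/1)·log(0.025/0.936) = +0.093 V.

0.093 V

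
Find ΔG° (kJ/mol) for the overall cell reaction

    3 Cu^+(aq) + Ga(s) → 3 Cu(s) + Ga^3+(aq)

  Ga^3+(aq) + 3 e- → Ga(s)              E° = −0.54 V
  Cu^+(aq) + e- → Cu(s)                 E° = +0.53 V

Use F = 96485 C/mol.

−310 kJ/mol

In the reaction as written Cu^+(aq) is reduced, so the Cu⁺/Cu couple is the cathode and Ga³⁺/Ga is the anode.
E°cell = +0.53 − (−0.54) = +1.07 V; balancing electrons gives n = 3.
ΔG° = −nFE°cell = −(3)(96485)(+1.07) J/mol = −310 kJ/mol.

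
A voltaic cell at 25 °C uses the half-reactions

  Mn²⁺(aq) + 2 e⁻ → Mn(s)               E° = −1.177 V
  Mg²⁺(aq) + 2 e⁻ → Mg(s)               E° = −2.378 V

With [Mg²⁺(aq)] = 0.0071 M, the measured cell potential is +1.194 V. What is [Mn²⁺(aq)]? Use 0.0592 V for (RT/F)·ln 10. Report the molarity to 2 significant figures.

The Mn²⁺/Mn couple has the larger reduction potential, so it is the cathode: E°cell = −1.177 − (−2.378) = +1.201 V and n = 2.
Rearranging E = E° − (0.0592/n)·log Q gives log Q = 2(+1.201 − (+1.194))/0.0592 = 0.236.
For Mn²⁺(aq) + Mg(s) → Mn(s) + Mg²⁺(aq), the reaction quotient is Q = [Mg²⁺(aq)] / [Mn²⁺(aq)].
Solving for the unknown gives log [Mn²⁺(aq)] = −2.385, so [Mn²⁺(aq)] ≈ 0.0041 M.

0.0041 M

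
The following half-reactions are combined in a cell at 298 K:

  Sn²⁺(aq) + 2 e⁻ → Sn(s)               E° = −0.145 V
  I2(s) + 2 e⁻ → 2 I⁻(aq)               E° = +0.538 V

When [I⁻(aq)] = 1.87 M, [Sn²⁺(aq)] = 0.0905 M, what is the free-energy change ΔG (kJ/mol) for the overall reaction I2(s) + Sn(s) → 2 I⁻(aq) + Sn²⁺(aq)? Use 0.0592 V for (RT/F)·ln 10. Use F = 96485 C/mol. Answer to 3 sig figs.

E°cell = +0.538 − (−0.145) = +0.683 V; the balanced reaction transfers n = 2 electrons.
Here Q = [I⁻(aq)]^2·[Sn²⁺(aq)] = 0.316 (log Q = −0.500), giving E = +0.683 − (0.0592/2)·(−0.500) = +0.6978 V.
Then ΔG = −nFE = −2 × 96485 × +0.6978 J/mol = −135 kJ/mol.

−135 kJ/mol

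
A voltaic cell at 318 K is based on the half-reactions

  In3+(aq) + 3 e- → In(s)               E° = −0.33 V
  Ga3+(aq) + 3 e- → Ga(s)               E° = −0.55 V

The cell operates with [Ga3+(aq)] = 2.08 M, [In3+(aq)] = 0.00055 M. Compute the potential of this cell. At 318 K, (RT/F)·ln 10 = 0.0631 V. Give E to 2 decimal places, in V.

+0.14 V

The In³⁺/In couple has the more positive E°, so it is the cathode; Ga³⁺/Ga is the anode.
The standard potential is −0.33 − (−0.55) = +0.22 V and the balanced reaction transfers n = 3 electrons.
The balanced reaction is In3+(aq) + Ga(s) → In(s) + Ga3+(aq), so Q = [Ga3+(aq)] / [In3+(aq)] = 3.78×10^3 and log Q = 3.578.
By the Nernst equation, E = +0.22 − (0.0631/3)·(3.578) = +0.14 V.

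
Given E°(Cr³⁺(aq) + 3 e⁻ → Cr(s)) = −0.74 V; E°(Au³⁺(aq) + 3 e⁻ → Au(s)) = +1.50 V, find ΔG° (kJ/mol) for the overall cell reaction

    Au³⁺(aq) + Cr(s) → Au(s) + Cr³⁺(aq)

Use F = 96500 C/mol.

In the reaction as written Au³⁺(aq) is reduced, so the Au³⁺/Au couple is the cathode and Cr³⁺/Cr is the anode.
E°cell = +1.50 − (−0.74) = +2.24 V; balancing electrons gives n = 3.
ΔG° = −nFE°cell = −(3)(96500)(+2.24) J/mol = −648 kJ/mol.

−648 kJ/mol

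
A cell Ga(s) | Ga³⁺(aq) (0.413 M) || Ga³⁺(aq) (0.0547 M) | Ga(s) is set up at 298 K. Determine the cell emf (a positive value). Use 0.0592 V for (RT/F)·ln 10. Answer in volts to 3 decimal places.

0.017 V

For a concentration cell E°cell = 0, since both electrodes use the same couple.
The compartment with the higher Ga³⁺(aq) concentration (0.413 M) acts as the cathode; ions are reduced there and produced at the dilute (0.0547 M) anode.
With n = 3, Ecell = −(0.0592/3)·log([dilute]/[conc]) = −(0.0592/3)·log(0.0547/0.413) = +0.017 V.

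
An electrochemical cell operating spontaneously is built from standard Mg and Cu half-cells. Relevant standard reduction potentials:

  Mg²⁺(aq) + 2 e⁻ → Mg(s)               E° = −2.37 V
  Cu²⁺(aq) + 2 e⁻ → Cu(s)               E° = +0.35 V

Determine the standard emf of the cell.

Of the two couples in this cell, the one with the more positive reduction potential is reduced at the cathode: here that is Cu²⁺/Cu (+0.35 V); Mg²⁺/Mg (−2.37 V) is the anode.
E°cell = E°(cathode) − E°(anode) = +0.35 − (−2.37) = +2.72 V.

+2.72 V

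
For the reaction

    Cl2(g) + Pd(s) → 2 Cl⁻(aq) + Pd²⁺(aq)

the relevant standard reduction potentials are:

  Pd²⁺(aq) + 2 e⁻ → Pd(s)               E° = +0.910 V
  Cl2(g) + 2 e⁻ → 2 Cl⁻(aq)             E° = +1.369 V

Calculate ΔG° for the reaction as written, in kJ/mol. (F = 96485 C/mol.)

−88.6 kJ/mol

In the reaction as written Cl2(g) is reduced, so the Cl₂/Cl⁻ couple is the cathode and Pd²⁺/Pd is the anode.
E°cell = +1.369 − (+0.910) = +0.459 V; balancing electrons gives n = 2.
ΔG° = −nFE°cell = −(2)(96485)(+0.459) J/mol = −88.6 kJ/mol.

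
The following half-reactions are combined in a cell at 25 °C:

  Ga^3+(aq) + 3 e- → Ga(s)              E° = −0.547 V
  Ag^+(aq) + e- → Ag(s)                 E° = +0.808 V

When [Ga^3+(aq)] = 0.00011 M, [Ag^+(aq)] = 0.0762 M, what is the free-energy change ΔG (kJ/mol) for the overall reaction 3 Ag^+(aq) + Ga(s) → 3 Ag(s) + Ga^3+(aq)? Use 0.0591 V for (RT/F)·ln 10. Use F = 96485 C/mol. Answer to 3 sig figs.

−396 kJ/mol

E°cell = +0.808 − (−0.547) = +1.355 V; the balanced reaction transfers n = 3 electrons.
Here Q = [Ga^3+(aq)] / [Ag^+(aq)]^3 = 0.249 (log Q = −0.604), giving E = +1.355 − (0.0591/3)·(−0.604) = +1.3669 V.
Then ΔG = −nFE = −3 × 96485 × +1.3669 J/mol = −396 kJ/mol.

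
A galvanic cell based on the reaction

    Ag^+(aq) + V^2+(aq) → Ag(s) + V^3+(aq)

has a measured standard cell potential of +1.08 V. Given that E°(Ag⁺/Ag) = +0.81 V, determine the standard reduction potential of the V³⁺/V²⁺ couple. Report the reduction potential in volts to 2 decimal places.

−0.27 V

In the reaction as written the Ag⁺/Ag couple is reduced (cathode) and V³⁺/V²⁺ is oxidized (anode), so E°cell = E°(Ag⁺/Ag) − E°(V³⁺/V²⁺).
E°(V³⁺/V²⁺) = E°(cathode) − E°cell = +0.81 − (+1.08) = −0.27 V.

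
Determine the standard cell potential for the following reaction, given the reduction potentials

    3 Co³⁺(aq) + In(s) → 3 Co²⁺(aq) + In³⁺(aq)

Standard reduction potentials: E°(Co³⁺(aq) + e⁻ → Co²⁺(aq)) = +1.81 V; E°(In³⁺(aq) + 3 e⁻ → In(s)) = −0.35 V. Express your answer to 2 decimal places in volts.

+2.16 V

Co³⁺(aq) gains electrons, so the Co³⁺/Co²⁺ couple is the cathode; the In³⁺/In couple is the anode.
E°cell = E°(cathode) − E°(anode) = +1.81 − (−0.35) = +2.16 V.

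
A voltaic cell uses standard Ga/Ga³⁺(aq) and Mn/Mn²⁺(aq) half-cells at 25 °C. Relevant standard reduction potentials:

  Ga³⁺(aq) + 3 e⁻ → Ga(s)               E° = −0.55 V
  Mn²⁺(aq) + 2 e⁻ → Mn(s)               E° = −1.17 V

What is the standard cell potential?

+0.62 V

Of the two couples in this cell, the one with the more positive reduction potential is reduced at the cathode: here that is Ga³⁺/Ga (−0.55 V); Mn²⁺/Mn (−1.17 V) is the anode.
E°cell = E°(cathode) − E°(anode) = −0.55 − (−1.17) = +0.62 V.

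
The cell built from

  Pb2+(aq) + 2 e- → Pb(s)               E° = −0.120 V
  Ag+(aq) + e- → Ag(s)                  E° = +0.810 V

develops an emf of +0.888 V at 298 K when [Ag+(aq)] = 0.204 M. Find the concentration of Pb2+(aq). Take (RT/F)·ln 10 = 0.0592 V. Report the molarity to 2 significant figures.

1.1 M

Ag⁺/Ag is the cathode (higher E°); E°cell = +0.810 − (−0.120) = +0.930 V with n = 2.
From the Nernst equation, log Q = n(E° − E)/0.0592 = 2·(+0.930 − (+0.888))/0.0592 = 1.419.
The balanced reaction is 2 Ag+(aq) + Pb(s) → 2 Ag(s) + Pb2+(aq), so Q = [Pb2+(aq)] / [Ag+(aq)]^2.
Isolating [Pb2+(aq)] in Q = 10^{1.419} yields log [Pb2+(aq)] = 0.038, i.e. 1.1 M.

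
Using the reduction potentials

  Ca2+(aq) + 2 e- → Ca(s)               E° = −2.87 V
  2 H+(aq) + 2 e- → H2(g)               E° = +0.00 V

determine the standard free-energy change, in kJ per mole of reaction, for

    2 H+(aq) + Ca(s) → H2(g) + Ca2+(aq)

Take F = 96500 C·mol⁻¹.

−554 kJ/mol

In the reaction as written H+(aq) is reduced, so the 2H⁺/H₂ couple is the cathode and Ca²⁺/Ca is the anode.
E°cell = +0.00 − (−2.87) = +2.87 V; balancing electrons gives n = 2.
ΔG° = −nFE°cell = −(2)(96500)(+2.87) J/mol = −554 kJ/mol.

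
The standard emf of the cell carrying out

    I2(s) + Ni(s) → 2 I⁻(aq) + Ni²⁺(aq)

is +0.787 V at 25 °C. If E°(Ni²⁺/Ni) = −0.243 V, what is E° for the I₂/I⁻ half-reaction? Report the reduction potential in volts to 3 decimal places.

In the reaction as written the I₂/I⁻ couple is reduced (cathode) and Ni²⁺/Ni is oxidized (anode), so E°cell = E°(I₂/I⁻) − E°(Ni²⁺/Ni).
E°(I₂/I⁻) = E°cell + E°(anode) = +0.787 + (−0.243) = +0.544 V.

+0.544 V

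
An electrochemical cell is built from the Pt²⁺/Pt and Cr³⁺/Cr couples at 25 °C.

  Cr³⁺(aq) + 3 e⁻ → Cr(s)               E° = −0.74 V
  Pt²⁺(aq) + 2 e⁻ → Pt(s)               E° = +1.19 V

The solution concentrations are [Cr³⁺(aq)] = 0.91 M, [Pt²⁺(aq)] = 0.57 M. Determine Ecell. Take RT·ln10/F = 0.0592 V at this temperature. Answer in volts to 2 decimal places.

The Pt²⁺/Pt couple has the more positive E°, so it is the cathode; Cr³⁺/Cr is the anode.
E°cell = +1.19 − (−0.74) = +1.93 V, with n = 6 electrons transferred.
The balanced reaction is 3 Pt²⁺(aq) + 2 Cr(s) → 3 Pt(s) + 2 Cr³⁺(aq), so Q = [Cr³⁺(aq)]^2 / [Pt²⁺(aq)]^3 = 4.47 and log Q = 0.650.
By the Nernst equation, E = +1.93 − (0.0592/6)·(0.650) = +1.92 V.

+1.92 V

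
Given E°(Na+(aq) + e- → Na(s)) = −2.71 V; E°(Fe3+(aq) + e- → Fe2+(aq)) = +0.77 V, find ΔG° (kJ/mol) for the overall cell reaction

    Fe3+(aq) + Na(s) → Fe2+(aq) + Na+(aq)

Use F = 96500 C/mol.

In the reaction as written Fe3+(aq) is reduced, so the Fe³⁺/Fe²⁺ couple is the cathode and Na⁺/Na is the anode.
E°cell = +0.77 − (−2.71) = +3.48 V; balancing electrons gives n = 1.
ΔG° = −nFE°cell = −(1)(96500)(+3.48) J/mol = −336 kJ/mol.

−336 kJ/mol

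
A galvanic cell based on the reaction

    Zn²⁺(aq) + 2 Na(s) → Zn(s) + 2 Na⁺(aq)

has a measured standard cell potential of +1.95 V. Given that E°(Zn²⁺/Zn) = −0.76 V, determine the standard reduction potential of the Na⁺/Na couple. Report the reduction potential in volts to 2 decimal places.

−2.71 V

In the reaction as written the Zn²⁺/Zn couple is reduced (cathode) and Na⁺/Na is oxidized (anode), so E°cell = E°(Zn²⁺/Zn) − E°(Na⁺/Na).
E°(Na⁺/Na) = E°(cathode) − E°cell = −0.76 − (+1.95) = −2.71 V.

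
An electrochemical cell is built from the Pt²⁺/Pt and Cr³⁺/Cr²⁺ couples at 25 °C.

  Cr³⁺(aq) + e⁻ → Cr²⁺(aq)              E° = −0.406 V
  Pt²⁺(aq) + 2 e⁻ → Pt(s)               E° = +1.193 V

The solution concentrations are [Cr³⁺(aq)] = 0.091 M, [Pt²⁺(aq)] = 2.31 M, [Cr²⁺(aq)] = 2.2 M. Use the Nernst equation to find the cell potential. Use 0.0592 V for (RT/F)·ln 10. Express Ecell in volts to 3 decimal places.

Since E°(Pt²⁺/Pt) > E°(Cr³⁺/Cr²⁺), Pt²⁺/Pt serves as the cathode.
The standard potential is +1.193 − (−0.406) = +1.599 V and the balanced reaction transfers n = 2 electrons.
The balanced reaction is Pt²⁺(aq) + 2 Cr²⁺(aq) → Pt(s) + 2 Cr³⁺(aq), so Q = [Cr³⁺(aq)]^2 / ([Pt²⁺(aq)]·[Cr²⁺(aq)]^2) = 0.000741 and log Q = −3.130.
E = E° − (0.0592/n)·log Q = +1.599 − (0.0592/2)(−3.130) = +1.692 V.

+1.692 V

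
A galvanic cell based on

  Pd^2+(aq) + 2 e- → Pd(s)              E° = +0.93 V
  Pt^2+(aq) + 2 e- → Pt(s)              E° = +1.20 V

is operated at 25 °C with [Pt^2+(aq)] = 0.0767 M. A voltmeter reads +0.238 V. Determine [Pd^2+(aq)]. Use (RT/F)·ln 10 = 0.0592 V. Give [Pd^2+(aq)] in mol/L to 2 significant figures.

The Pt²⁺/Pt couple has the larger reduction potential, so it is the cathode: E°cell = +1.20 − (+0.93) = +0.27 V and n = 2.
Rearranging E = E° − (0.0592/n)·log Q gives log Q = 2(+0.27 − (+0.238))/0.0592 = 1.081.
For Pt^2+(aq) + Pd(s) → Pt(s) + Pd^2+(aq), the reaction quotient is Q = [Pd^2+(aq)] / [Pt^2+(aq)].
Isolating [Pd^2+(aq)] in Q = 10^{1.081} yields log [Pd^2+(aq)] = −0.034, i.e. 0.92 M.

0.92 M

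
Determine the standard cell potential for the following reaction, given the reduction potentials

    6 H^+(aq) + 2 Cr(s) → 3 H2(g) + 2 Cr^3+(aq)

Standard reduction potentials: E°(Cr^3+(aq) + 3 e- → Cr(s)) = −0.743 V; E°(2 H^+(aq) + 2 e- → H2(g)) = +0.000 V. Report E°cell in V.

+0.743 V

H^+(aq) gains electrons, so the 2H⁺/H₂ couple is the cathode; the Cr³⁺/Cr couple is the anode.
E°cell = E°(cathode) − E°(anode) = +0.000 − (−0.743) = +0.743 V.
The positive value indicates the reaction is spontaneous as written.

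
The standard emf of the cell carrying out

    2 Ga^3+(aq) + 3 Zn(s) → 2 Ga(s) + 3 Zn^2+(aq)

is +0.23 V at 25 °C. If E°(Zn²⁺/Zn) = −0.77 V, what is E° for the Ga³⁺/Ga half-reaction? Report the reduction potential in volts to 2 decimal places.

−0.54 V

In the reaction as written the Ga³⁺/Ga couple is reduced (cathode) and Zn²⁺/Zn is oxidized (anode), so E°cell = E°(Ga³⁺/Ga) − E°(Zn²⁺/Zn).
E°(Ga³⁺/Ga) = E°cell + E°(anode) = +0.23 + (−0.77) = −0.54 V.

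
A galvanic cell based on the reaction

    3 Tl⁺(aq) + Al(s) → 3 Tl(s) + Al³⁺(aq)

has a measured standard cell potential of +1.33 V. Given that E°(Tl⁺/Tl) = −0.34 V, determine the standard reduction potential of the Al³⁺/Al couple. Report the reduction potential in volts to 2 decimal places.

−1.67 V

In the reaction as written the Tl⁺/Tl couple is reduced (cathode) and Al³⁺/Al is oxidized (anode), so E°cell = E°(Tl⁺/Tl) − E°(Al³⁺/Al).
E°(Al³⁺/Al) = E°(cathode) − E°cell = −0.34 − (+1.33) = −1.67 V.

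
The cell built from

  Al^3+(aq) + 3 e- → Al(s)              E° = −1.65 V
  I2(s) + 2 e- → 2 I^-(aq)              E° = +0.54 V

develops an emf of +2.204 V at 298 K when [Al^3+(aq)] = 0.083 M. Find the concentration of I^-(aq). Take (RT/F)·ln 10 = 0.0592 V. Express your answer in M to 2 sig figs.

The I₂/I⁻ couple has the larger reduction potential, so it is the cathode: E°cell = +0.54 − (−1.65) = +2.19 V and n = 6.
Rearranging E = E° − (0.0592/n)·log Q gives log Q = 6(+2.19 − (+2.204))/0.0592 = −1.419.
For 3 I2(s) + 2 Al(s) → 6 I^-(aq) + 2 Al^3+(aq), the reaction quotient is Q = [I^-(aq)]^6·[Al^3+(aq)]^2.
Substituting the known concentrations and solving, log [I^-(aq)] = 0.124 and [I^-(aq)] = 1.3 M.

1.3 M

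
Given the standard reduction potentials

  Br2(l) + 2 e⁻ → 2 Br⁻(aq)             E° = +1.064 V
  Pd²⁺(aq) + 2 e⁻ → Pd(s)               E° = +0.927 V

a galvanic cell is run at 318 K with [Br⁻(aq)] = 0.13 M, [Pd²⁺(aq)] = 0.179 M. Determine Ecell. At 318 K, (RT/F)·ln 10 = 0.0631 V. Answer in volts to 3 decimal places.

The Br₂/Br⁻ couple has the more positive E°, so it is the cathode; Pd²⁺/Pd is the anode.
E°cell = E°cat − E°an = +1.064 − (+0.927) = +0.137 V; n = 2.
For the overall reaction Br2(l) + Pd(s) → 2 Br⁻(aq) + Pd²⁺(aq), Q = [Br⁻(aq)]^2·[Pd²⁺(aq)] = 0.00303, giving log Q = −2.519.
E = E° − (0.0631/n)·log Q = +0.137 − (0.0631/2)(−2.519) = +0.216 V.

+0.216 V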